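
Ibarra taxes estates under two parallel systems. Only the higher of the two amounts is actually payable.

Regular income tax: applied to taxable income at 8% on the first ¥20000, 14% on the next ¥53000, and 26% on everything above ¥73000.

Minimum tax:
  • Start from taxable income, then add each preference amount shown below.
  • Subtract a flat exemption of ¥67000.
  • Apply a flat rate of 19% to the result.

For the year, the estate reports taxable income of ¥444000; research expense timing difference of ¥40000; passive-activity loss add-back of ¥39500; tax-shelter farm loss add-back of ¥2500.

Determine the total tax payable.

¥105480

Minimum tax:
  Adjusted income: ¥444000 + ¥40000 + ¥39500 + ¥2500 = ¥526000
  Less exemption ¥67000 → base ¥459000
  ¥459000 × 19% = ¥87210

Regular income tax:
  ¥20000 × 8% = ¥1600
  ¥53000 × 14% = ¥7420
  ¥371000 × 26% = ¥96460
  → ¥105480

¥105480 > ¥87210, so the regular income tax governs.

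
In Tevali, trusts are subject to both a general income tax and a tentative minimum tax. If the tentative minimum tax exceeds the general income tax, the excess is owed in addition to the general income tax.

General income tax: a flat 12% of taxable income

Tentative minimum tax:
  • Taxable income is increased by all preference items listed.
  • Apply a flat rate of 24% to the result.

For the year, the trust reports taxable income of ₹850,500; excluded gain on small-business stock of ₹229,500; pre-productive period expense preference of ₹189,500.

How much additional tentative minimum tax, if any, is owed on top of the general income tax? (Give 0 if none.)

Tentative minimum tax:
  Adjusted income: ₹850,500 + ₹229,500 + ₹189,500 = ₹1,269,500
  ₹1,269,500 × 24% = ₹304,680

General income tax:
  ₹850,500 × 12% = ₹102,060

Excess of tentative minimum tax over general income tax: ₹304,680 − ₹102,060 = ₹202,620.

₹202,620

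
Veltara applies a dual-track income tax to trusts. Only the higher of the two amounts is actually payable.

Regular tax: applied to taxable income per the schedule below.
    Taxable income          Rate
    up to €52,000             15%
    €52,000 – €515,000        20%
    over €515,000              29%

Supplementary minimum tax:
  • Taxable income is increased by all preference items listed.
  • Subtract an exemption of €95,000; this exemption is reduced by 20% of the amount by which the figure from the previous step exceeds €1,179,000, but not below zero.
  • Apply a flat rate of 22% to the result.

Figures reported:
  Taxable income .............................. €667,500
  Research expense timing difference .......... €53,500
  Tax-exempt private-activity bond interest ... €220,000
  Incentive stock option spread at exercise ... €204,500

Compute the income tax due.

Supplementary minimum tax:
  Adjusted income: €667,500 + €53,500 + €220,000 + €204,500 = €1,145,500
  Exemption: €1,145,500 ≤ €1,179,000, so full €95,000 applies
  Base: €1,145,500 − €95,000 = €1,050,500
  €1,050,500 × 22% = €231,110

Regular tax:
  €52,000 × 15% = €7,800
  €463,000 × 20% = €92,600
  €152,500 × 29% = €44,225
  → €144,625

€231,110 > €144,625, so the supplementary minimum tax is the binding amount.

€231,110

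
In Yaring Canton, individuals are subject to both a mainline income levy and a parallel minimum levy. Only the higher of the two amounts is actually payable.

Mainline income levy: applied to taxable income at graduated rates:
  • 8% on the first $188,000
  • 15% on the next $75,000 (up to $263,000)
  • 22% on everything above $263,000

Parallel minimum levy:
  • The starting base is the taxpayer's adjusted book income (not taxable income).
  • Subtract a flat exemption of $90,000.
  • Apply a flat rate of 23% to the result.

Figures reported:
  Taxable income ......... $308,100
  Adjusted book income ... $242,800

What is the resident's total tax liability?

Mainline income levy:
  $188,000 × 8% = $15,040
  $75,000 × 15% = $11,250
  $45,100 × 22% = $9,922
  → $36,212

Parallel minimum levy:
  Base (adjusted book income): $242,800
  Less exemption $90,000 → base $152,800
  $152,800 × 23% = $35,144

$36,212 > $35,144, so the mainline income levy governs.

$36,212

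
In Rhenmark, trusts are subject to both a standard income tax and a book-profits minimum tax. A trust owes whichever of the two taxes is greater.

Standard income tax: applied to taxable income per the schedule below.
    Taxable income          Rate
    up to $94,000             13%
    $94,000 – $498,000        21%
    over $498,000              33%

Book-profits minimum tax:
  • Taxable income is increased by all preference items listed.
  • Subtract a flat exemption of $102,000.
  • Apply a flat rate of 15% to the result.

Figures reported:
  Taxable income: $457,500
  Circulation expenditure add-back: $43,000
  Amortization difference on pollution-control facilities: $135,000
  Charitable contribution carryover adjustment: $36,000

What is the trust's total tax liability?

Standard income tax:
  $94,000 × 13% = $12,220
  $363,500 × 21% = $76,335
  → $88,555

Book-profits minimum tax:
  Adjusted income: $457,500 + $43,000 + $135,000 + $36,000 = $671,500
  Less exemption $102,000 → base $569,500
  $569,500 × 15% = $85,425

$88,555 > $85,425, so the standard income tax governs.

$88,555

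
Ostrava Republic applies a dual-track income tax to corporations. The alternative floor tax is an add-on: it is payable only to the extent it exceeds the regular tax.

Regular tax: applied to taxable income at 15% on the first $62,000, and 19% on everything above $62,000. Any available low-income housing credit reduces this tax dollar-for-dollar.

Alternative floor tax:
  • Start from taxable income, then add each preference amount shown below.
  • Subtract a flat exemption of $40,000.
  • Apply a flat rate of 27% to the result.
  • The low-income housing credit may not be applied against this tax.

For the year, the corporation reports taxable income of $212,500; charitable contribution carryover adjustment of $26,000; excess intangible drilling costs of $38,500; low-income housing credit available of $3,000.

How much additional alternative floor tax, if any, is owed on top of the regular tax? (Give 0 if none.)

$29,095

Alternative floor tax:
  Adjusted income: $212,500 + $26,000 + $38,500 = $277,000
  Less exemption $40,000 → base $237,000
  $237,000 × 27% = $63,990

Regular tax:
  $62,000 × 15% = $9,300
  $150,500 × 19% = $28,595
  → $37,895
  Less low-income housing credit $3,000 → $34,895

Excess of alternative floor tax over regular tax: $63,990 − $34,895 = $29,095.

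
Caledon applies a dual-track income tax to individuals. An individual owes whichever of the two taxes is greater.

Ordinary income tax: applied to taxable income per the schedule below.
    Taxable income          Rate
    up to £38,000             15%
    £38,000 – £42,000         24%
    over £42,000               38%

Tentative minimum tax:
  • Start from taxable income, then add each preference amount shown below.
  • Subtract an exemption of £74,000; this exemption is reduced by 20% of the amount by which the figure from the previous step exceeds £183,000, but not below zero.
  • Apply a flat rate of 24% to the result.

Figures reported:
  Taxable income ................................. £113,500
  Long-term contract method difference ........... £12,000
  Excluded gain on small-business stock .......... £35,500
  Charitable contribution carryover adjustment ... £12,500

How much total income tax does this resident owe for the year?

Ordinary income tax:
  £38,000 × 15% = £5,700
  £4,000 × 24% = £960
  £71,500 × 38% = £27,170
  → £33,830

Tentative minimum tax:
  Adjusted income: £113,500 + £12,000 + £35,500 + £12,500 = £173,500
  Exemption: £173,500 ≤ £183,000, so full £74,000 applies
  Base: £173,500 − £74,000 = £99,500
  £99,500 × 24% = £23,880

£33,830 > £23,880, so the ordinary income tax governs.

£33,830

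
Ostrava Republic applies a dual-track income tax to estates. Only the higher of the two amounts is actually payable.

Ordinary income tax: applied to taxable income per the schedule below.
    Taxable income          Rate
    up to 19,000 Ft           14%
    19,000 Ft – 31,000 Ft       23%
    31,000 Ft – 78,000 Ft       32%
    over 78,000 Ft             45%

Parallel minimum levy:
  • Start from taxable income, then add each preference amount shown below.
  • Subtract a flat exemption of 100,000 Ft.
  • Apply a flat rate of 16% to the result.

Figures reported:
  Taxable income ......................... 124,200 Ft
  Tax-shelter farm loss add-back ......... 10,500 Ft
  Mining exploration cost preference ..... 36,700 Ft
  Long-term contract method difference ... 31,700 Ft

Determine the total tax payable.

41,250 Ft

Ordinary income tax:
  19,000 Ft × 14% = 2,660 Ft
  12,000 Ft × 23% = 2,760 Ft
  47,000 Ft × 32% = 15,040 Ft
  46,200 Ft × 45% = 20,790 Ft
  → 41,250 Ft

Parallel minimum levy:
  Adjusted income: 124,200 Ft + 10,500 Ft + 36,700 Ft + 31,700 Ft = 203,100 Ft
  Less exemption 100,000 Ft → base 103,100 Ft
  103,100 Ft × 16% = 16,496 Ft

41,250 Ft > 16,496 Ft, so the ordinary income tax governs.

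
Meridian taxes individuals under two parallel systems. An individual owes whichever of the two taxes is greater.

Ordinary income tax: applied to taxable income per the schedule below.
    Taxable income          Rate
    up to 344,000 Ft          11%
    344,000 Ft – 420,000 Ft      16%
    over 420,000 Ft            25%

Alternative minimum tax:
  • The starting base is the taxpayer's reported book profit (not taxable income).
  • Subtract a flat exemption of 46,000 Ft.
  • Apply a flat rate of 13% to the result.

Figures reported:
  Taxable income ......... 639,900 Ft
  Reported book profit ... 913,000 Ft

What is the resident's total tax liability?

112,710 Ft

Alternative minimum tax:
  Base (reported book profit): 913,000 Ft
  Less exemption 46,000 Ft → base 867,000 Ft
  867,000 Ft × 13% = 112,710 Ft

Ordinary income tax:
  344,000 Ft × 11% = 37,840 Ft
  76,000 Ft × 16% = 12,160 Ft
  219,900 Ft × 25% = 54,975 Ft
  → 104,975 Ft

112,710 Ft > 104,975 Ft, so the alternative minimum tax is the binding amount.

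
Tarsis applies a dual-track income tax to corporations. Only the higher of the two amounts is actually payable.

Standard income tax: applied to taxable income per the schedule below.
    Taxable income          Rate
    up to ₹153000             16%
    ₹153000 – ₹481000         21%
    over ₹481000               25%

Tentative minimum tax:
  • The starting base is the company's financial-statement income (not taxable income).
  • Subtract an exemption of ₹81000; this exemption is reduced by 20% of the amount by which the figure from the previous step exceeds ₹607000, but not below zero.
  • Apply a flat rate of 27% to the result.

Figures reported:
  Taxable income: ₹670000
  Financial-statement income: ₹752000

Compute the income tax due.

₹189000

Tentative minimum tax:
  Base (financial-statement income): ₹752000
  Exemption: ₹81000 − 20% × (₹752000 − ₹607000) = ₹81000 − ₹29000 = ₹52000
  Base: ₹752000 − ₹52000 = ₹700000
  ₹700000 × 27% = ₹189000

Standard income tax:
  ₹153000 × 16% = ₹24480
  ₹328000 × 21% = ₹68880
  ₹189000 × 25% = ₹47250
  → ₹140610

₹189000 > ₹140610, so the tentative minimum tax is the binding amount.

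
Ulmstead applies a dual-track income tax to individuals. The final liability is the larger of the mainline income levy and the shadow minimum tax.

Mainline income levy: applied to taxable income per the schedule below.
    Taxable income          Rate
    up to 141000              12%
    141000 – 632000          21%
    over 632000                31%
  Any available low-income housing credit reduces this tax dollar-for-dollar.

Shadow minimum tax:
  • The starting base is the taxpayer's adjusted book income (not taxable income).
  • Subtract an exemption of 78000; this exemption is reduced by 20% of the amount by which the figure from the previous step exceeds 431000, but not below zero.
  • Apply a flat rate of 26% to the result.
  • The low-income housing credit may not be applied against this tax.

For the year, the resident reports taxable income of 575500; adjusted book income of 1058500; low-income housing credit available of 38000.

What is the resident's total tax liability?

Mainline income levy:
  141000 × 12% = 16920
  434500 × 21% = 91245
  → 108165
  Less low-income housing credit 38000 → 70165

Shadow minimum tax:
  Base (adjusted book income): 1058500
  Exemption: 20% × (1058500 − 431000) = 125500 ≥ 78000, so the exemption is fully phased out
  Base: 1058500 − 0 = 1058500
  1058500 × 26% = 275210

275210 > 70165, so the shadow minimum tax is the binding amount.

275210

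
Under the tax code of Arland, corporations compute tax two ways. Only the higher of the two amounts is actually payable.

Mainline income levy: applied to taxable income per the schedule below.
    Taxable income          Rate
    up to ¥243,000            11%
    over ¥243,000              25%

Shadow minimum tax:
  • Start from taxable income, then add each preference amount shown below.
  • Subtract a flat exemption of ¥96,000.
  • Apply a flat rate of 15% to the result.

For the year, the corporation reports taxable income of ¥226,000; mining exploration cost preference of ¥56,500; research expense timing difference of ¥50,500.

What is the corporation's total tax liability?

¥35,550

Mainline income levy:
  ¥226,000 × 11% = ¥24,860

Shadow minimum tax:
  Adjusted income: ¥226,000 + ¥56,500 + ¥50,500 = ¥333,000
  Less exemption ¥96,000 → base ¥237,000
  ¥237,000 × 15% = ¥35,550

¥35,550 > ¥24,860, so the shadow minimum tax is the binding amount.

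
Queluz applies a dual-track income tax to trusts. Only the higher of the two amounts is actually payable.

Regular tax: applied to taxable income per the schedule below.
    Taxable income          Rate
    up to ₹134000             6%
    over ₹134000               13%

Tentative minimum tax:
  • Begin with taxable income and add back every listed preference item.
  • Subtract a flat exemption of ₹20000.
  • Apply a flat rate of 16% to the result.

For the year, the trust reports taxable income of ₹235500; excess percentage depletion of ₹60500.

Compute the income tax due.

Tentative minimum tax:
  Adjusted income: ₹235500 + ₹60500 = ₹296000
  Less exemption ₹20000 → base ₹276000
  ₹276000 × 16% = ₹44160

Regular tax:
  ₹134000 × 6% = ₹8040
  ₹101500 × 13% = ₹13195
  → ₹21235

₹44160 > ₹21235, so the tentative minimum tax is the binding amount.

₹44160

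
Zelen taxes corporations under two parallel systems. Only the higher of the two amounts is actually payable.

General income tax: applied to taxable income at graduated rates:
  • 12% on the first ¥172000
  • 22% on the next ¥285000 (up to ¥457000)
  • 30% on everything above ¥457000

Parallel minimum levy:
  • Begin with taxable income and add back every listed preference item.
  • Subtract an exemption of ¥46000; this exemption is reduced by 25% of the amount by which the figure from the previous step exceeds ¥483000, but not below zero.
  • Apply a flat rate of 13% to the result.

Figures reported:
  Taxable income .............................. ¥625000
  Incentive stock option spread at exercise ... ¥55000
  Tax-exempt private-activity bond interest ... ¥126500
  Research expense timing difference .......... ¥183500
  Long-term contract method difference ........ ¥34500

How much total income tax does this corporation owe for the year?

¥133740

Parallel minimum levy:
  Adjusted income: ¥625000 + ¥55000 + ¥126500 + ¥183500 + ¥34500 = ¥1024500
  Exemption: 25% × (¥1024500 − ¥483000) = ¥135375 ≥ ¥46000, so the exemption is fully phased out
  Base: ¥1024500 − ¥0 = ¥1024500
  ¥1024500 × 13% = ¥133185

General income tax:
  ¥172000 × 12% = ¥20640
  ¥285000 × 22% = ¥62700
  ¥168000 × 30% = ¥50400
  → ¥133740

¥133740 > ¥133185, so the general income tax governs.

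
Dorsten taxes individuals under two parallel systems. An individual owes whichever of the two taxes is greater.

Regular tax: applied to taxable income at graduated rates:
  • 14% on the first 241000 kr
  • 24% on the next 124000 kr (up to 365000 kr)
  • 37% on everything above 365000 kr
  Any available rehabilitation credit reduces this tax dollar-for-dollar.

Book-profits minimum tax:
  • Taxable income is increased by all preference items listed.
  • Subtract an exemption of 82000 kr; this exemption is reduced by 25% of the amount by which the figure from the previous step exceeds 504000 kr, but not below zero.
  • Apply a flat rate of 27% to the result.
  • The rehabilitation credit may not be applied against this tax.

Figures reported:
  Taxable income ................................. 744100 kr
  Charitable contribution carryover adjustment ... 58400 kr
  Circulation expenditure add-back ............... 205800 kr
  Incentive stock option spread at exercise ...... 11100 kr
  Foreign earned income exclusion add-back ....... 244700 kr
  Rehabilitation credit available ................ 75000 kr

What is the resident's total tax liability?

Regular tax:
  241000 kr × 14% = 33740 kr
  124000 kr × 24% = 29760 kr
  379100 kr × 37% = 140267 kr
  → 203767 kr
  Less rehabilitation credit 75000 kr → 128767 kr

Book-profits minimum tax:
  Adjusted income: 744100 kr + 58400 kr + 205800 kr + 11100 kr + 244700 kr = 1264100 kr
  Exemption: 25% × (1264100 kr − 504000 kr) = 190025 kr ≥ 82000 kr, so the exemption is fully phased out
  Base: 1264100 kr − 0 kr = 1264100 kr
  1264100 kr × 27% = 341307 kr

341307 kr > 128767 kr, so the book-profits minimum tax is the binding amount.

341307 kr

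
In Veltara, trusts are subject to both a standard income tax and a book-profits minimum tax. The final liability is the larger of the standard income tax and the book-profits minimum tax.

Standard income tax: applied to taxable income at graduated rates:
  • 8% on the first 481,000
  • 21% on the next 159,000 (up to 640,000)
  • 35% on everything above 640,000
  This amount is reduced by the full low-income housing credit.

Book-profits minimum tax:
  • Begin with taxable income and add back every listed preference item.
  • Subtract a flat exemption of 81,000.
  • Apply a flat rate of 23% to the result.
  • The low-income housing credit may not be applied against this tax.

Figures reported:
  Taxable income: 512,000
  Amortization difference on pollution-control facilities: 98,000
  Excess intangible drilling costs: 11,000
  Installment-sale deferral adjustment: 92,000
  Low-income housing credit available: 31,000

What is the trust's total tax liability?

145,360

Standard income tax:
  481,000 × 8% = 38,480
  31,000 × 21% = 6,510
  → 44,990
  Less low-income housing credit 31,000 → 13,990

Book-profits minimum tax:
  Adjusted income: 512,000 + 98,000 + 11,000 + 92,000 = 713,000
  Less exemption 81,000 → base 632,000
  632,000 × 23% = 145,360

145,360 > 13,990, so the book-profits minimum tax is the binding amount.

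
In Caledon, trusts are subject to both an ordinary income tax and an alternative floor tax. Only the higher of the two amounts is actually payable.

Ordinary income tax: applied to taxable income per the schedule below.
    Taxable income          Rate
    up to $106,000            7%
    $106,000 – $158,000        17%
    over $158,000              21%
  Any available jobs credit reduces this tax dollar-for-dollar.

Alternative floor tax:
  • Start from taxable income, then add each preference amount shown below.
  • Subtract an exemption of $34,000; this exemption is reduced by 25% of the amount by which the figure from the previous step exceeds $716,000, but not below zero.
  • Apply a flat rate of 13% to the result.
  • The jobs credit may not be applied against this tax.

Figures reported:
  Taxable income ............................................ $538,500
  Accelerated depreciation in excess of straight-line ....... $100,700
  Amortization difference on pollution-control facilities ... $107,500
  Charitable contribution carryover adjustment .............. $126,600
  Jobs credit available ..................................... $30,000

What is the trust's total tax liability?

Alternative floor tax:
  Adjusted income: $538,500 + $100,700 + $107,500 + $126,600 = $873,300
  Exemption: 25% × ($873,300 − $716,000) = $39,325 ≥ $34,000, so the exemption is fully phased out
  Base: $873,300 − $0 = $873,300
  $873,300 × 13% = $113,529

Ordinary income tax:
  $106,000 × 7% = $7,420
  $52,000 × 17% = $8,840
  $380,500 × 21% = $79,905
  → $96,165
  Less jobs credit $30,000 → $66,165

$113,529 > $66,165, so the alternative floor tax is the binding amount.

$113,529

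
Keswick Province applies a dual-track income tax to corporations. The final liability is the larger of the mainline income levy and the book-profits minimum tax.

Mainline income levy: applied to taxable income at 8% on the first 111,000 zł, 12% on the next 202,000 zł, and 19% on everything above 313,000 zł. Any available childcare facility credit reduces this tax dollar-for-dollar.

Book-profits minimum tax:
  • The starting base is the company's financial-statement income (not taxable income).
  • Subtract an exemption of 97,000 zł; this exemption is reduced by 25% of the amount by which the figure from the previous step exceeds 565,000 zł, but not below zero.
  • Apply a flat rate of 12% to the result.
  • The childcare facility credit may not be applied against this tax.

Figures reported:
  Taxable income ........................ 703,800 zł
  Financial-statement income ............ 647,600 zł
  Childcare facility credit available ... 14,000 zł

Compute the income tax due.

Mainline income levy:
  111,000 zł × 8% = 8,880 zł
  202,000 zł × 12% = 24,240 zł
  390,800 zł × 19% = 74,252 zł
  → 107,372 zł
  Less childcare facility credit 14,000 zł → 93,372 zł

Book-profits minimum tax:
  Base (financial-statement income): 647,600 zł
  Exemption: 97,000 zł − 25% × (647,600 zł − 565,000 zł) = 97,000 zł − 20,650 zł = 76,350 zł
  Base: 647,600 zł − 76,350 zł = 571,250 zł
  571,250 zł × 12% = 68,550 zł

93,372 zł > 68,550 zł, so the mainline income levy governs.

93,372 zł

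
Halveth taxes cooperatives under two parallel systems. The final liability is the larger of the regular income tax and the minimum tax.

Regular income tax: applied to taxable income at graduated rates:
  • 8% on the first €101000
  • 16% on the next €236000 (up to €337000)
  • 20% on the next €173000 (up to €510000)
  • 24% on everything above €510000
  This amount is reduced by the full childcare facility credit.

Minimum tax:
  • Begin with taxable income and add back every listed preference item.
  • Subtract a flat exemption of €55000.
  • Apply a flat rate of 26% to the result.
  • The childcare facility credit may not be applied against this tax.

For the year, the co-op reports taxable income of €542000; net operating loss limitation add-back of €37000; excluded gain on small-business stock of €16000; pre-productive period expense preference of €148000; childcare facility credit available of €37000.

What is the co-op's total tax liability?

Regular income tax:
  €101000 × 8% = €8080
  €236000 × 16% = €37760
  €173000 × 20% = €34600
  €32000 × 24% = €7680
  → €88120
  Less childcare facility credit €37000 → €51120

Minimum tax:
  Adjusted income: €542000 + €37000 + €16000 + €148000 = €743000
  Less exemption €55000 → base €688000
  €688000 × 26% = €178880

€178880 > €51120, so the minimum tax is the binding amount.

€178880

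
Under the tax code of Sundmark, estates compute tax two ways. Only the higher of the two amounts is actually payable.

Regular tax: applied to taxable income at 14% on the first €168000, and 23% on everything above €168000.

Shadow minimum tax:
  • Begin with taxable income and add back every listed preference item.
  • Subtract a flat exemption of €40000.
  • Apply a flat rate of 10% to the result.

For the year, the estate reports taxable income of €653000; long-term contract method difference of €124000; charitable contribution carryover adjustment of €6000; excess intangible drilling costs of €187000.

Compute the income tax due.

Regular tax:
  €168000 × 14% = €23520
  €485000 × 23% = €111550
  → €135070

Shadow minimum tax:
  Adjusted income: €653000 + €124000 + €6000 + €187000 = €970000
  Less exemption €40000 → base €930000
  €930000 × 10% = €93000

€135070 > €93000, so the regular tax governs.

€135070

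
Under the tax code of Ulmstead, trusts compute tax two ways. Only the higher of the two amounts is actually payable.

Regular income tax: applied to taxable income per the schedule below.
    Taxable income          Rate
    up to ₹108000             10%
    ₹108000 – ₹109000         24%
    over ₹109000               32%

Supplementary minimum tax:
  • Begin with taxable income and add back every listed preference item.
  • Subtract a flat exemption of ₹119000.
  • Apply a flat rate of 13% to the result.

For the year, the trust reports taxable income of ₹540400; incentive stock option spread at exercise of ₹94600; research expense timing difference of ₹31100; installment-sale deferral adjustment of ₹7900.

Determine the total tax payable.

Regular income tax:
  ₹108000 × 10% = ₹10800
  ₹1000 × 24% = ₹240
  ₹431400 × 32% = ₹138048
  → ₹149088

Supplementary minimum tax:
  Adjusted income: ₹540400 + ₹94600 + ₹31100 + ₹7900 = ₹674000
  Less exemption ₹119000 → base ₹555000
  ₹555000 × 13% = ₹72150

₹149088 > ₹72150, so the regular income tax governs.

₹149088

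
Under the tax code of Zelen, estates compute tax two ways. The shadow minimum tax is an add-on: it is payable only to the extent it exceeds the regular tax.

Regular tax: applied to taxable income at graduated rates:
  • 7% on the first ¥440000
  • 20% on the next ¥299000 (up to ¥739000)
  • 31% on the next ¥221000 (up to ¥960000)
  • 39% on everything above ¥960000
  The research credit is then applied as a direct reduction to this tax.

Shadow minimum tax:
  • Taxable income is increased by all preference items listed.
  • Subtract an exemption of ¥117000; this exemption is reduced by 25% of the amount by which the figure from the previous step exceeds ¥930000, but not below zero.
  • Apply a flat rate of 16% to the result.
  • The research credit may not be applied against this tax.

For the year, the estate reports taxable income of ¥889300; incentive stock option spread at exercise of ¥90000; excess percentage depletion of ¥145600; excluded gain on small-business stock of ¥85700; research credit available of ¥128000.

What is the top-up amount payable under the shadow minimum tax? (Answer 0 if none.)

¥177007

Regular tax:
  ¥440000 × 7% = ¥30800
  ¥299000 × 20% = ¥59800
  ¥150300 × 31% = ¥46593
  → ¥137193
  Less research credit ¥128000 → ¥9193

Shadow minimum tax:
  Adjusted income: ¥889300 + ¥90000 + ¥145600 + ¥85700 = ¥1210600
  Exemption: ¥117000 − 25% × (¥1210600 − ¥930000) = ¥117000 − ¥70150 = ¥46850
  Base: ¥1210600 − ¥46850 = ¥1163750
  ¥1163750 × 16% = ¥186200

Excess of shadow minimum tax over regular tax: ¥186200 − ¥9193 = ¥177007.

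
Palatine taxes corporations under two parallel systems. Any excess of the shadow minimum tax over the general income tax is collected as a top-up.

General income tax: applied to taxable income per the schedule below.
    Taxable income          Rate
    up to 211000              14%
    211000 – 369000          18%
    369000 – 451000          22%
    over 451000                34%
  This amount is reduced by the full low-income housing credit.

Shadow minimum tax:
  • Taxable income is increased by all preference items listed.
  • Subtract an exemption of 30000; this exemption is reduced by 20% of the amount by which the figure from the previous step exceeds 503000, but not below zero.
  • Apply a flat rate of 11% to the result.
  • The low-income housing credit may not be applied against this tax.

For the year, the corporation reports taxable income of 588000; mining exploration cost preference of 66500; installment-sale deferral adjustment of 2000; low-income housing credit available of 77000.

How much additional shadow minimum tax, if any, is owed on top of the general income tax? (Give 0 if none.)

26615

Shadow minimum tax:
  Adjusted income: 588000 + 66500 + 2000 = 656500
  Exemption: 20% × (656500 − 503000) = 30700 ≥ 30000, so the exemption is fully phased out
  Base: 656500 − 0 = 656500
  656500 × 11% = 72215

General income tax:
  211000 × 14% = 29540
  158000 × 18% = 28440
  82000 × 22% = 18040
  137000 × 34% = 46580
  → 122600
  Less low-income housing credit 77000 → 45600

Excess of shadow minimum tax over general income tax: 72215 − 45600 = 26615.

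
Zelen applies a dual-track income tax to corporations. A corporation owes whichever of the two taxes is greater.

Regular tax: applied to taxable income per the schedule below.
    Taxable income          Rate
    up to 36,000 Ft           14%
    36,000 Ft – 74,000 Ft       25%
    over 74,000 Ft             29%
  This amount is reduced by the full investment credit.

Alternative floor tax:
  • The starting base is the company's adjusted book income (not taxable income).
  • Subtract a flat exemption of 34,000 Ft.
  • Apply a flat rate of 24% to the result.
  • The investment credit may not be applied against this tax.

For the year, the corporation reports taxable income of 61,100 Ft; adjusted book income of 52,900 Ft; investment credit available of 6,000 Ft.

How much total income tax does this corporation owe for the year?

5,315 Ft

Regular tax:
  36,000 Ft × 14% = 5,040 Ft
  25,100 Ft × 25% = 6,275 Ft
  → 11,315 Ft
  Less investment credit 6,000 Ft → 5,315 Ft

Alternative floor tax:
  Base (adjusted book income): 52,900 Ft
  Less exemption 34,000 Ft → base 18,900 Ft
  18,900 Ft × 24% = 4,536 Ft

5,315 Ft > 4,536 Ft, so the regular tax governs.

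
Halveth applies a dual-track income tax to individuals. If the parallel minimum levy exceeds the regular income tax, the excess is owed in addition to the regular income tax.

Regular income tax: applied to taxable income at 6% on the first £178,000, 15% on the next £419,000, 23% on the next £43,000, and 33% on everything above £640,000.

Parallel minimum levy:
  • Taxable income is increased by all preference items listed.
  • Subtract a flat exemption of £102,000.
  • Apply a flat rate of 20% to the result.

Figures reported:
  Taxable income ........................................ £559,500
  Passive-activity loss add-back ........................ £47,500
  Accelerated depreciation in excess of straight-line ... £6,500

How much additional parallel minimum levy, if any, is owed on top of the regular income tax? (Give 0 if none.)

£34,395

Regular income tax:
  £178,000 × 6% = £10,680
  £381,500 × 15% = £57,225
  → £67,905

Parallel minimum levy:
  Adjusted income: £559,500 + £47,500 + £6,500 = £613,500
  Less exemption £102,000 → base £511,500
  £511,500 × 20% = £102,300

Excess of parallel minimum levy over regular income tax: £102,300 − £67,905 = £34,395.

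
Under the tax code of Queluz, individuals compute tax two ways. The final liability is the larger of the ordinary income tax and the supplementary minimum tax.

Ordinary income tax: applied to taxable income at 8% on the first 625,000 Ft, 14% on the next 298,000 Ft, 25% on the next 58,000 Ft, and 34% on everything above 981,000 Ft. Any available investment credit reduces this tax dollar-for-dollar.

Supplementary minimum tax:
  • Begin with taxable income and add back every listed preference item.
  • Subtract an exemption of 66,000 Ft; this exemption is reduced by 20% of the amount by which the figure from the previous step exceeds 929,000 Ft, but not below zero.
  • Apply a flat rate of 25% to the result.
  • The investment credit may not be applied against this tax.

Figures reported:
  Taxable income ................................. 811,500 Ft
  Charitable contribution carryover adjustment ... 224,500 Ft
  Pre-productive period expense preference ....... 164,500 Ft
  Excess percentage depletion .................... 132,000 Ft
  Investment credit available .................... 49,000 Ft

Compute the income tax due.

333,125 Ft

Ordinary income tax:
  625,000 Ft × 8% = 50,000 Ft
  186,500 Ft × 14% = 26,110 Ft
  → 76,110 Ft
  Less investment credit 49,000 Ft → 27,110 Ft

Supplementary minimum tax:
  Adjusted income: 811,500 Ft + 224,500 Ft + 164,500 Ft + 132,000 Ft = 1,332,500 Ft
  Exemption: 20% × (1,332,500 Ft − 929,000 Ft) = 80,700 Ft ≥ 66,000 Ft, so the exemption is fully phased out
  Base: 1,332,500 Ft − 0 Ft = 1,332,500 Ft
  1,332,500 Ft × 25% = 333,125 Ft

333,125 Ft > 27,110 Ft, so the supplementary minimum tax is the binding amount.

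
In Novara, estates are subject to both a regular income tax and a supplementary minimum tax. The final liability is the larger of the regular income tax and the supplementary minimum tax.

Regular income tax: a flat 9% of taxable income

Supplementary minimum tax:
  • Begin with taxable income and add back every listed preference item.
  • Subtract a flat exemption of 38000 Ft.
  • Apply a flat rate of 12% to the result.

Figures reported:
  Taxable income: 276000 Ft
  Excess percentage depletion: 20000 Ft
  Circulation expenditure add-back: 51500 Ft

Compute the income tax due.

Supplementary minimum tax:
  Adjusted income: 276000 Ft + 20000 Ft + 51500 Ft = 347500 Ft
  Less exemption 38000 Ft → base 309500 Ft
  309500 Ft × 12% = 37140 Ft

Regular income tax:
  276000 Ft × 9% = 24840 Ft

37140 Ft > 24840 Ft, so the supplementary minimum tax is the binding amount.

37140 Ft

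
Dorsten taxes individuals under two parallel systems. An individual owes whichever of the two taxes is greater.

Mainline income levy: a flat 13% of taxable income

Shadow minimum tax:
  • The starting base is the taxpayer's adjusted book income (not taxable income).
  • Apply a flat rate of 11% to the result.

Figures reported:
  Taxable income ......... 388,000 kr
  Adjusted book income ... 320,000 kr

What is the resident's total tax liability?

50,440 kr

Shadow minimum tax:
  Base (adjusted book income): 320,000 kr
  320,000 kr × 11% = 35,200 kr

Mainline income levy:
  388,000 kr × 13% = 50,440 kr

50,440 kr > 35,200 kr, so the mainline income levy governs.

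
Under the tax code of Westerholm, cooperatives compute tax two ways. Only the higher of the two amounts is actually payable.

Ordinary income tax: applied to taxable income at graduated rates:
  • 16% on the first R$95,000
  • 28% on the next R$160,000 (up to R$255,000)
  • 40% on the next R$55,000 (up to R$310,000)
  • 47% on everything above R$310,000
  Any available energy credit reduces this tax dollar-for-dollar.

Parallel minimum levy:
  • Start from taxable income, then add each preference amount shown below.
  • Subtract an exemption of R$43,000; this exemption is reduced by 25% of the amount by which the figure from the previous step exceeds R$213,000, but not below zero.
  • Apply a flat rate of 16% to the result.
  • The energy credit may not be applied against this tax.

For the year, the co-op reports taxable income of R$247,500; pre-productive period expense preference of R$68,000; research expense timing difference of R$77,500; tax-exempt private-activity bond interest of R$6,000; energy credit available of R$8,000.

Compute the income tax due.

Parallel minimum levy:
  Adjusted income: R$247,500 + R$68,000 + R$77,500 + R$6,000 = R$399,000
  Exemption: 25% × (R$399,000 − R$213,000) = R$46,500 ≥ R$43,000, so the exemption is fully phased out
  Base: R$399,000 − R$0 = R$399,000
  R$399,000 × 16% = R$63,840

Ordinary income tax:
  R$95,000 × 16% = R$15,200
  R$152,500 × 28% = R$42,700
  → R$57,900
  Less energy credit R$8,000 → R$49,900

R$63,840 > R$49,900, so the parallel minimum levy is the binding amount.

R$63,840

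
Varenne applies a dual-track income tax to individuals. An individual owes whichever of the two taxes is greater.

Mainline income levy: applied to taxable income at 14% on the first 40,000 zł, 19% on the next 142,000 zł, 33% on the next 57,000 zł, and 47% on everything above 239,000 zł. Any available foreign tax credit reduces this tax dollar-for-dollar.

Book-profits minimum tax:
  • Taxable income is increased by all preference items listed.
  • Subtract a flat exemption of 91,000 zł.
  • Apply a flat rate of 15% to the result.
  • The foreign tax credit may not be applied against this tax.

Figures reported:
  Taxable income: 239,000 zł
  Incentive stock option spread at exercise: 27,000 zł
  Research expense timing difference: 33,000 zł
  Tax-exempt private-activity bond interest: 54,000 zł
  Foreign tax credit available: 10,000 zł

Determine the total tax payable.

41,390 zł

Mainline income levy:
  40,000 zł × 14% = 5,600 zł
  142,000 zł × 19% = 26,980 zł
  57,000 zł × 33% = 18,810 zł
  → 51,390 zł
  Less foreign tax credit 10,000 zł → 41,390 zł

Book-profits minimum tax:
  Adjusted income: 239,000 zł + 27,000 zł + 33,000 zł + 54,000 zł = 353,000 zł
  Less exemption 91,000 zł → base 262,000 zł
  262,000 zł × 15% = 39,300 zł

41,390 zł > 39,300 zł, so the mainline income levy governs.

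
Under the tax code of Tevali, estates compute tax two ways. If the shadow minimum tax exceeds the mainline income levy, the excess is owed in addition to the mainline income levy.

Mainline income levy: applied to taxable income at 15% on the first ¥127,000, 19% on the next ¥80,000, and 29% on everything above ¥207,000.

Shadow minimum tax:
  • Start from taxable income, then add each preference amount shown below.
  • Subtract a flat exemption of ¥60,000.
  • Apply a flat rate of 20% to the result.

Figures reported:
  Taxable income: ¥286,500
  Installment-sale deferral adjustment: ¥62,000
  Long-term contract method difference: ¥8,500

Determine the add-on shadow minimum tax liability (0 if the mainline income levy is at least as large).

¥2,095

Mainline income levy:
  ¥127,000 × 15% = ¥19,050
  ¥80,000 × 19% = ¥15,200
  ¥79,500 × 29% = ¥23,055
  → ¥57,305

Shadow minimum tax:
  Adjusted income: ¥286,500 + ¥62,000 + ¥8,500 = ¥357,000
  Less exemption ¥60,000 → base ¥297,000
  ¥297,000 × 20% = ¥59,400

Excess of shadow minimum tax over mainline income levy: ¥59,400 − ¥57,305 = ¥2,095.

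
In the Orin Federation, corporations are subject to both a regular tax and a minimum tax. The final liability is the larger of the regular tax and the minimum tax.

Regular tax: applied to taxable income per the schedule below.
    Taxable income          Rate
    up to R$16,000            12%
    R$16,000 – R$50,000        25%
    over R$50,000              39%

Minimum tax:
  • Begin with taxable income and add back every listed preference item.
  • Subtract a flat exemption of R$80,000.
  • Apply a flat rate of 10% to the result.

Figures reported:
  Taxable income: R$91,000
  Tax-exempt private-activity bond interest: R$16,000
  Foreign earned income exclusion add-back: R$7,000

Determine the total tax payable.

R$26,410

Regular tax:
  R$16,000 × 12% = R$1,920
  R$34,000 × 25% = R$8,500
  R$41,000 × 39% = R$15,990
  → R$26,410

Minimum tax:
  Adjusted income: R$91,000 + R$16,000 + R$7,000 = R$114,000
  Less exemption R$80,000 → base R$34,000
  R$34,000 × 10% = R$3,400

R$26,410 > R$3,400, so the regular tax governs.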